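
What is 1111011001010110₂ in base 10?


Positional values:
Bit 1: 1 × 2^1 = 2
Bit 2: 1 × 2^2 = 4
Bit 4: 1 × 2^4 = 16
Bit 6: 1 × 2^6 = 64
Bit 9: 1 × 2^9 = 512
Bit 10: 1 × 2^10 = 1024
Bit 12: 1 × 2^12 = 4096
Bit 13: 1 × 2^13 = 8192
Bit 14: 1 × 2^14 = 16384
Bit 15: 1 × 2^15 = 32768
Sum = 2 + 4 + 16 + 64 + 512 + 1024 + 4096 + 8192 + 16384 + 32768
= 63062


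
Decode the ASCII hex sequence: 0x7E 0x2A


Codes (hex): 0x7E 0x2A
Per-code ASCII lookup:
  0x7E = 126  (special character) → '~'
  0x2A = 42  (special character) → '*'
= '~*'


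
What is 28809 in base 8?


Divide by 8 repeatedly:
28809 ÷ 8 = 3601 remainder 1
3601 ÷ 8 = 450 remainder 1
450 ÷ 8 = 56 remainder 2
56 ÷ 8 = 7 remainder 0
7 ÷ 8 = 0 remainder 7
Reading remainders bottom-up:
= 0o70211


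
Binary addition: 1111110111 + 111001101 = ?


Align and add column by column (LSB to MSB, carry propagating):
  01111110111
+ 00111001101
  -----------
  col 0: 1 + 1 + 0 (carry in) = 2 → bit 0, carry out 1
  col 1: 1 + 0 + 1 (carry in) = 2 → bit 0, carry out 1
  col 2: 1 + 1 + 1 (carry in) = 3 → bit 1, carry out 1
  col 3: 0 + 1 + 1 (carry in) = 2 → bit 0, carry out 1
  col 4: 1 + 0 + 1 (carry in) = 2 → bit 0, carry out 1
  col 5: 1 + 0 + 1 (carry in) = 2 → bit 0, carry out 1
  col 6: 1 + 1 + 1 (carry in) = 3 → bit 1, carry out 1
  col 7: 1 + 1 + 1 (carry in) = 3 → bit 1, carry out 1
  col 8: 1 + 1 + 1 (carry in) = 3 → bit 1, carry out 1
  col 9: 1 + 0 + 1 (carry in) = 2 → bit 0, carry out 1
  col 10: 0 + 0 + 1 (carry in) = 1 → bit 1, carry out 0
Reading bits MSB→LSB: 10111000100
Strip leading zeros: 10111000100
= 10111000100


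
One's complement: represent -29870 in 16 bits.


Original: 0111010010101110
Invert all bits:
  bit 0: 0 → 1
  bit 1: 1 → 0
  bit 2: 1 → 0
  bit 3: 1 → 0
  bit 4: 0 → 1
  bit 5: 1 → 0
  bit 6: 0 → 1
  bit 7: 0 → 1
  bit 8: 1 → 0
  bit 9: 0 → 1
  bit 10: 1 → 0
  bit 11: 0 → 1
  bit 12: 1 → 0
  bit 13: 1 → 0
  bit 14: 1 → 0
  bit 15: 0 → 1
= 1000101101010001


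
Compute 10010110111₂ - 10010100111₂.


Align and subtract column by column (LSB to MSB, borrowing when needed):
  10010110111
- 10010100111
  -----------
  col 0: (1 - 0 borrow-in) - 1 → 1 - 1 = 0, borrow out 0
  col 1: (1 - 0 borrow-in) - 1 → 1 - 1 = 0, borrow out 0
  col 2: (1 - 0 borrow-in) - 1 → 1 - 1 = 0, borrow out 0
  col 3: (0 - 0 borrow-in) - 0 → 0 - 0 = 0, borrow out 0
  col 4: (1 - 0 borrow-in) - 0 → 1 - 0 = 1, borrow out 0
  col 5: (1 - 0 borrow-in) - 1 → 1 - 1 = 0, borrow out 0
  col 6: (0 - 0 borrow-in) - 0 → 0 - 0 = 0, borrow out 0
  col 7: (1 - 0 borrow-in) - 1 → 1 - 1 = 0, borrow out 0
  col 8: (0 - 0 borrow-in) - 0 → 0 - 0 = 0, borrow out 0
  col 9: (0 - 0 borrow-in) - 0 → 0 - 0 = 0, borrow out 0
  col 10: (1 - 0 borrow-in) - 1 → 1 - 1 = 0, borrow out 0
Reading bits MSB→LSB: 00000010000
Strip leading zeros: 10000
= 10000


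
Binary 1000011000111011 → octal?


Group into 3-bit groups: 001000011000111011
  001 = 1
  000 = 0
  011 = 3
  000 = 0
  111 = 7
  011 = 3
= 0o103073


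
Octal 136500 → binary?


Each octal digit → 3 binary bits:
  1 = 001
  3 = 011
  6 = 110
  5 = 101
  0 = 000
  0 = 000
Concatenate: 001 011 110 101 000 000
= 001011110101000000


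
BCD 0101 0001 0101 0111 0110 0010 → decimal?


Each 4-bit group → digit:
  0101 → 5
  0001 → 1
  0101 → 5
  0111 → 7
  0110 → 6
  0010 → 2
= 515762


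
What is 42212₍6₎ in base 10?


Positional values (base 6):
  2 × 6^0 = 2 × 1 = 2
  1 × 6^1 = 1 × 6 = 6
  2 × 6^2 = 2 × 36 = 72
  2 × 6^3 = 2 × 216 = 432
  4 × 6^4 = 4 × 1296 = 5184
Sum = 2 + 6 + 72 + 432 + 5184
= 5696


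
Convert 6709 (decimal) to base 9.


Divide by 9 repeatedly:
6709 ÷ 9 = 745 remainder 4
745 ÷ 9 = 82 remainder 7
82 ÷ 9 = 9 remainder 1
9 ÷ 9 = 1 remainder 0
1 ÷ 9 = 0 remainder 1
Reading remainders bottom-up:
= 10174


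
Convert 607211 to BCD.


Each digit → 4-bit binary:
  6 → 0110
  0 → 0000
  7 → 0111
  2 → 0010
  1 → 0001
  1 → 0001
= 0110 0000 0111 0010 0001 0001


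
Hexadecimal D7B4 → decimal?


Positional values:
Position 0: 4 × 16^0 = 4 × 1 = 4
Position 1: B × 16^1 = 11 × 16 = 176
Position 2: 7 × 16^2 = 7 × 256 = 1792
Position 3: D × 16^3 = 13 × 4096 = 53248
Sum = 4 + 176 + 1792 + 53248
= 55220


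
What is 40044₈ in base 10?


Positional values:
Position 0: 4 × 8^0 = 4
Position 1: 4 × 8^1 = 32
Position 2: 0 × 8^2 = 0
Position 3: 0 × 8^3 = 0
Position 4: 4 × 8^4 = 16384
Sum = 4 + 32 + 0 + 0 + 16384
= 16420


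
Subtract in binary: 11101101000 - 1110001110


Align and subtract column by column (LSB to MSB, borrowing when needed):
  11101101000
- 01110001110
  -----------
  col 0: (0 - 0 borrow-in) - 0 → 0 - 0 = 0, borrow out 0
  col 1: (0 - 0 borrow-in) - 1 → borrow from next column: (0+2) - 1 = 1, borrow out 1
  col 2: (0 - 1 borrow-in) - 1 → borrow from next column: (-1+2) - 1 = 0, borrow out 1
  col 3: (1 - 1 borrow-in) - 1 → borrow from next column: (0+2) - 1 = 1, borrow out 1
  col 4: (0 - 1 borrow-in) - 0 → borrow from next column: (-1+2) - 0 = 1, borrow out 1
  col 5: (1 - 1 borrow-in) - 0 → 0 - 0 = 0, borrow out 0
  col 6: (1 - 0 borrow-in) - 0 → 1 - 0 = 1, borrow out 0
  col 7: (0 - 0 borrow-in) - 1 → borrow from next column: (0+2) - 1 = 1, borrow out 1
  col 8: (1 - 1 borrow-in) - 1 → borrow from next column: (0+2) - 1 = 1, borrow out 1
  col 9: (1 - 1 borrow-in) - 1 → borrow from next column: (0+2) - 1 = 1, borrow out 1
  col 10: (1 - 1 borrow-in) - 0 → 0 - 0 = 0, borrow out 0
Reading bits MSB→LSB: 01111011010
Strip leading zeros: 1111011010
= 1111011010


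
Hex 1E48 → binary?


Each hex digit → 4 binary bits:
  1 = 0001
  E = 1110
  4 = 0100
  8 = 1000
Concatenate: 0001 1110 0100 1000
= 0001111001001000


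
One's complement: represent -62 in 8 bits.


Original: 00111110
Invert all bits:
  bit 0: 0 → 1
  bit 1: 0 → 1
  bit 2: 1 → 0
  bit 3: 1 → 0
  bit 4: 1 → 0
  bit 5: 1 → 0
  bit 6: 1 → 0
  bit 7: 0 → 1
= 11000001


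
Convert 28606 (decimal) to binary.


Divide by 2 repeatedly:
28606 ÷ 2 = 14303 remainder 0
14303 ÷ 2 = 7151 remainder 1
7151 ÷ 2 = 3575 remainder 1
3575 ÷ 2 = 1787 remainder 1
1787 ÷ 2 = 893 remainder 1
893 ÷ 2 = 446 remainder 1
446 ÷ 2 = 223 remainder 0
223 ÷ 2 = 111 remainder 1
111 ÷ 2 = 55 remainder 1
55 ÷ 2 = 27 remainder 1
27 ÷ 2 = 13 remainder 1
13 ÷ 2 = 6 remainder 1
6 ÷ 2 = 3 remainder 0
3 ÷ 2 = 1 remainder 1
1 ÷ 2 = 0 remainder 1
Reading remainders bottom-up:
= 110111110111110


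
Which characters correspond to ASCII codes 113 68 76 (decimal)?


Codes (decimal): 113 68 76
Per-code ASCII lookup:
  113  (range 97-122: lowercase, 113 - 97 = 16) → 'q'
  68  (range 65-90: uppercase, 68 - 65 = 3) → 'D'
  76  (range 65-90: uppercase, 76 - 65 = 11) → 'L'
= 'qDL'


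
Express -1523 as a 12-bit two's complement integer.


Original: 010111110011
Step 1 - Invert all bits: 101000001100
Step 2 - Add 1: 101000001100 + 1
= 101000001101 (represents -1523)


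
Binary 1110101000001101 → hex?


Group into 4-bit nibbles: 1110101000001101
  1110 = E
  1010 = A
  0000 = 0
  1101 = D
= 0xEA0D


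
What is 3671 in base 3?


Divide by 3 repeatedly:
3671 ÷ 3 = 1223 remainder 2
1223 ÷ 3 = 407 remainder 2
407 ÷ 3 = 135 remainder 2
135 ÷ 3 = 45 remainder 0
45 ÷ 3 = 15 remainder 0
15 ÷ 3 = 5 remainder 0
5 ÷ 3 = 1 remainder 2
1 ÷ 3 = 0 remainder 1
Reading remainders bottom-up:
= 12000222


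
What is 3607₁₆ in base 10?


Positional values:
Position 0: 7 × 16^0 = 7 × 1 = 7
Position 1: 0 × 16^1 = 0 × 16 = 0
Position 2: 6 × 16^2 = 6 × 256 = 1536
Position 3: 3 × 16^3 = 3 × 4096 = 12288
Sum = 7 + 0 + 1536 + 12288
= 13831


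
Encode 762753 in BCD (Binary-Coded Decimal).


Each digit → 4-bit binary:
  7 → 0111
  6 → 0110
  2 → 0010
  7 → 0111
  5 → 0101
  3 → 0011
= 0111 0110 0010 0111 0101 0011


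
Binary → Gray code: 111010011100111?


Binary: 111010011100111
Gray code: G = B XOR (B >> 1)
B >> 1 = 011101001110011
111010011100111 XOR 011101001110011:
  1 XOR 0 = 1
  1 XOR 1 = 0
  1 XOR 1 = 0
  0 XOR 1 = 1
  1 XOR 0 = 1
  0 XOR 1 = 1
  0 XOR 0 = 0
  1 XOR 0 = 1
  1 XOR 1 = 0
  1 XOR 1 = 0
  0 XOR 1 = 1
  0 XOR 0 = 0
  1 XOR 0 = 1
  1 XOR 1 = 0
  1 XOR 1 = 0
= 100111010010100


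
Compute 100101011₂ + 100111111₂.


Align and add column by column (LSB to MSB, carry propagating):
  0100101011
+ 0100111111
  ----------
  col 0: 1 + 1 + 0 (carry in) = 2 → bit 0, carry out 1
  col 1: 1 + 1 + 1 (carry in) = 3 → bit 1, carry out 1
  col 2: 0 + 1 + 1 (carry in) = 2 → bit 0, carry out 1
  col 3: 1 + 1 + 1 (carry in) = 3 → bit 1, carry out 1
  col 4: 0 + 1 + 1 (carry in) = 2 → bit 0, carry out 1
  col 5: 1 + 1 + 1 (carry in) = 3 → bit 1, carry out 1
  col 6: 0 + 0 + 1 (carry in) = 1 → bit 1, carry out 0
  col 7: 0 + 0 + 0 (carry in) = 0 → bit 0, carry out 0
  col 8: 1 + 1 + 0 (carry in) = 2 → bit 0, carry out 1
  col 9: 0 + 0 + 1 (carry in) = 1 → bit 1, carry out 0
Reading bits MSB→LSB: 1001101010
Strip leading zeros: 1001101010
= 1001101010


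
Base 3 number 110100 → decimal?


Positional values (base 3):
  0 × 3^0 = 0 × 1 = 0
  0 × 3^1 = 0 × 3 = 0
  1 × 3^2 = 1 × 9 = 9
  0 × 3^3 = 0 × 27 = 0
  1 × 3^4 = 1 × 81 = 81
  1 × 3^5 = 1 × 243 = 243
Sum = 0 + 0 + 9 + 0 + 81 + 243
= 333


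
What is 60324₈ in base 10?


Positional values:
Position 0: 4 × 8^0 = 4
Position 1: 2 × 8^1 = 16
Position 2: 3 × 8^2 = 192
Position 3: 0 × 8^3 = 0
Position 4: 6 × 8^4 = 24576
Sum = 4 + 16 + 192 + 0 + 24576
= 24788


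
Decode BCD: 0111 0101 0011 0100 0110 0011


Each 4-bit group → digit:
  0111 → 7
  0101 → 5
  0011 → 3
  0100 → 4
  0110 → 6
  0011 → 3
= 753463


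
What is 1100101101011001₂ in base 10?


Positional values:
Bit 0: 1 × 2^0 = 1
Bit 3: 1 × 2^3 = 8
Bit 4: 1 × 2^4 = 16
Bit 6: 1 × 2^6 = 64
Bit 8: 1 × 2^8 = 256
Bit 9: 1 × 2^9 = 512
Bit 11: 1 × 2^11 = 2048
Bit 14: 1 × 2^14 = 16384
Bit 15: 1 × 2^15 = 32768
Sum = 1 + 8 + 16 + 64 + 256 + 512 + 2048 + 16384 + 32768
= 52057


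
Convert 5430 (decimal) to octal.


Divide by 8 repeatedly:
5430 ÷ 8 = 678 remainder 6
678 ÷ 8 = 84 remainder 6
84 ÷ 8 = 10 remainder 4
10 ÷ 8 = 1 remainder 2
1 ÷ 8 = 0 remainder 1
Reading remainders bottom-up:
= 0o12466


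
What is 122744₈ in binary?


Each octal digit → 3 binary bits:
  1 = 001
  2 = 010
  2 = 010
  7 = 111
  4 = 100
  4 = 100
Concatenate: 001 010 010 111 100 100
= 001010010111100100


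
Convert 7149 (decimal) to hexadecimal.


Divide by 16 repeatedly:
7149 ÷ 16 = 446 remainder 13 (D)
446 ÷ 16 = 27 remainder 14 (E)
27 ÷ 16 = 1 remainder 11 (B)
1 ÷ 16 = 0 remainder 1 (1)
Reading remainders bottom-up:
= 0x1BED


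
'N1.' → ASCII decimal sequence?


String: 'N1.'  (3 characters)
Per-character ASCII lookup:
  'N': uppercase starts at 65: 'N' = 65 + 13 = 78
  '1': digits start at 48: '1' = 48 + 1 = 49
  '.': special character: '.' = 46
= 78 49 46


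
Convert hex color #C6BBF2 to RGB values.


Hex: #C6BBF2
R = C6₁₆ = 198
G = BB₁₆ = 187
B = F2₁₆ = 242
= RGB(198, 187, 242)


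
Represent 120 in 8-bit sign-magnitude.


Sign bit: 0 (positive)
Magnitude: 120 = 1111000
= 01111000


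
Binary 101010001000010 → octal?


Group into 3-bit groups: 101010001000010
  101 = 5
  010 = 2
  001 = 1
  000 = 0
  010 = 2
= 0o52102


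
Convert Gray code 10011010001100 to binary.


Gray code: 10011010001100
MSB stays the same: 1
Each subsequent bit = prev_binary XOR current_gray:
  B[1] = 1 XOR 0 = 1
  B[2] = 1 XOR 0 = 1
  B[3] = 1 XOR 1 = 0
  B[4] = 0 XOR 1 = 1
  B[5] = 1 XOR 0 = 1
  B[6] = 1 XOR 1 = 0
  B[7] = 0 XOR 0 = 0
  B[8] = 0 XOR 0 = 0
  B[9] = 0 XOR 0 = 0
  B[10] = 0 XOR 1 = 1
  B[11] = 1 XOR 1 = 0
  B[12] = 0 XOR 0 = 0
  B[13] = 0 XOR 0 = 0
= 11101100001000 (15112 decimal)


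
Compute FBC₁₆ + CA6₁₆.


Align and add column by column (LSB to MSB, each column mod 16 with carry):
  0FBC
+ 0CA6
  ----
  col 0: C(12) + 6(6) + 0 (carry in) = 18 → 2(2), carry out 1
  col 1: B(11) + A(10) + 1 (carry in) = 22 → 6(6), carry out 1
  col 2: F(15) + C(12) + 1 (carry in) = 28 → C(12), carry out 1
  col 3: 0(0) + 0(0) + 1 (carry in) = 1 → 1(1), carry out 0
Reading digits MSB→LSB: 1C62
Strip leading zeros: 1C62
= 0x1C62


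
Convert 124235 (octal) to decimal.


Positional values:
Position 0: 5 × 8^0 = 5
Position 1: 3 × 8^1 = 24
Position 2: 2 × 8^2 = 128
Position 3: 4 × 8^3 = 2048
Position 4: 2 × 8^4 = 8192
Position 5: 1 × 8^5 = 32768
Sum = 5 + 24 + 128 + 2048 + 8192 + 32768
= 43165


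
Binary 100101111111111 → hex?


Group into 4-bit nibbles: 0100101111111111
  0100 = 4
  1011 = B
  1111 = F
  1111 = F
= 0x4BFF


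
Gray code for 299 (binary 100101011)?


Binary: 100101011
Gray code: G = B XOR (B >> 1)
B >> 1 = 010010101
100101011 XOR 010010101:
  1 XOR 0 = 1
  0 XOR 1 = 1
  0 XOR 0 = 0
  1 XOR 0 = 1
  0 XOR 1 = 1
  1 XOR 0 = 1
  0 XOR 1 = 1
  1 XOR 0 = 1
  1 XOR 1 = 0
= 110111110


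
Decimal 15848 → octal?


Divide by 8 repeatedly:
15848 ÷ 8 = 1981 remainder 0
1981 ÷ 8 = 247 remainder 5
247 ÷ 8 = 30 remainder 7
30 ÷ 8 = 3 remainder 6
3 ÷ 8 = 0 remainder 3
Reading remainders bottom-up:
= 0o36750


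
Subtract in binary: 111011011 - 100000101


Align and subtract column by column (LSB to MSB, borrowing when needed):
  111011011
- 100000101
  ---------
  col 0: (1 - 0 borrow-in) - 1 → 1 - 1 = 0, borrow out 0
  col 1: (1 - 0 borrow-in) - 0 → 1 - 0 = 1, borrow out 0
  col 2: (0 - 0 borrow-in) - 1 → borrow from next column: (0+2) - 1 = 1, borrow out 1
  col 3: (1 - 1 borrow-in) - 0 → 0 - 0 = 0, borrow out 0
  col 4: (1 - 0 borrow-in) - 0 → 1 - 0 = 1, borrow out 0
  col 5: (0 - 0 borrow-in) - 0 → 0 - 0 = 0, borrow out 0
  col 6: (1 - 0 borrow-in) - 0 → 1 - 0 = 1, borrow out 0
  col 7: (1 - 0 borrow-in) - 0 → 1 - 0 = 1, borrow out 0
  col 8: (1 - 0 borrow-in) - 1 → 1 - 1 = 0, borrow out 0
Reading bits MSB→LSB: 011010110
Strip leading zeros: 11010110
= 11010110


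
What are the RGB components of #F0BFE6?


Hex: #F0BFE6
R = F0₁₆ = 240
G = BF₁₆ = 191
B = E6₁₆ = 230
= RGB(240, 191, 230)


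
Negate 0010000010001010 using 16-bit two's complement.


Original: 0010000010001010
Step 1 - Invert all bits: 1101111101110101
Step 2 - Add 1: 1101111101110101 + 1
= 1101111101110110 (represents -8330)


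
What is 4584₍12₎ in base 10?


Positional values (base 12):
  4 × 12^0 = 4 × 1 = 4
  8 × 12^1 = 8 × 12 = 96
  5 × 12^2 = 5 × 144 = 720
  4 × 12^3 = 4 × 1728 = 6912
Sum = 4 + 96 + 720 + 6912
= 7732


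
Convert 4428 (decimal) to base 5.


Divide by 5 repeatedly:
4428 ÷ 5 = 885 remainder 3
885 ÷ 5 = 177 remainder 0
177 ÷ 5 = 35 remainder 2
35 ÷ 5 = 7 remainder 0
7 ÷ 5 = 1 remainder 2
1 ÷ 5 = 0 remainder 1
Reading remainders bottom-up:
= 120203


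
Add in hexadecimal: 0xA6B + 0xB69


Align and add column by column (LSB to MSB, each column mod 16 with carry):
  0A6B
+ 0B69
  ----
  col 0: B(11) + 9(9) + 0 (carry in) = 20 → 4(4), carry out 1
  col 1: 6(6) + 6(6) + 1 (carry in) = 13 → D(13), carry out 0
  col 2: A(10) + B(11) + 0 (carry in) = 21 → 5(5), carry out 1
  col 3: 0(0) + 0(0) + 1 (carry in) = 1 → 1(1), carry out 0
Reading digits MSB→LSB: 15D4
Strip leading zeros: 15D4
= 0x15D4


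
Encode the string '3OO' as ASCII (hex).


String: '3OO'  (3 characters)
Per-character ASCII lookup:
  '3': digits start at 48: '3' = 48 + 3 = 51 → 0x33
  'O': uppercase starts at 65: 'O' = 65 + 14 = 79 → 0x4F
  'O': uppercase starts at 65: 'O' = 65 + 14 = 79 → 0x4F
= 0x33 0x4F 0x4F


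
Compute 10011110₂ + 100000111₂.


Align and add column by column (LSB to MSB, carry propagating):
  0010011110
+ 0100000111
  ----------
  col 0: 0 + 1 + 0 (carry in) = 1 → bit 1, carry out 0
  col 1: 1 + 1 + 0 (carry in) = 2 → bit 0, carry out 1
  col 2: 1 + 1 + 1 (carry in) = 3 → bit 1, carry out 1
  col 3: 1 + 0 + 1 (carry in) = 2 → bit 0, carry out 1
  col 4: 1 + 0 + 1 (carry in) = 2 → bit 0, carry out 1
  col 5: 0 + 0 + 1 (carry in) = 1 → bit 1, carry out 0
  col 6: 0 + 0 + 0 (carry in) = 0 → bit 0, carry out 0
  col 7: 1 + 0 + 0 (carry in) = 1 → bit 1, carry out 0
  col 8: 0 + 1 + 0 (carry in) = 1 → bit 1, carry out 0
  col 9: 0 + 0 + 0 (carry in) = 0 → bit 0, carry out 0
Reading bits MSB→LSB: 0110100101
Strip leading zeros: 110100101
= 110100101


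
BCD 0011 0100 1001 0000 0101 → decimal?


Each 4-bit group → digit:
  0011 → 3
  0100 → 4
  1001 → 9
  0000 → 0
  0101 → 5
= 34905


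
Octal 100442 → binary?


Each octal digit → 3 binary bits:
  1 = 001
  0 = 000
  0 = 000
  4 = 100
  4 = 100
  2 = 010
Concatenate: 001 000 000 100 100 010
= 001000000100100010


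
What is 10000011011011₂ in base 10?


Positional values:
Bit 0: 1 × 2^0 = 1
Bit 1: 1 × 2^1 = 2
Bit 3: 1 × 2^3 = 8
Bit 4: 1 × 2^4 = 16
Bit 6: 1 × 2^6 = 64
Bit 7: 1 × 2^7 = 128
Bit 13: 1 × 2^13 = 8192
Sum = 1 + 2 + 8 + 16 + 64 + 128 + 8192
= 8411


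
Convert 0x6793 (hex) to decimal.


Positional values:
Position 0: 3 × 16^0 = 3 × 1 = 3
Position 1: 9 × 16^1 = 9 × 16 = 144
Position 2: 7 × 16^2 = 7 × 256 = 1792
Position 3: 6 × 16^3 = 6 × 4096 = 24576
Sum = 3 + 144 + 1792 + 24576
= 26515


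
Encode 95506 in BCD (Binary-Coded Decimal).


Each digit → 4-bit binary:
  9 → 1001
  5 → 0101
  5 → 0101
  0 → 0000
  6 → 0110
= 1001 0101 0101 0000 0110


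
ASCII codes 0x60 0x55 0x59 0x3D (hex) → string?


Codes (hex): 0x60 0x55 0x59 0x3D
Per-code ASCII lookup:
  0x60 = 96  (special character) → '`'
  0x55 = 85  (range 65-90: uppercase, 85 - 65 = 20) → 'U'
  0x59 = 89  (range 65-90: uppercase, 89 - 65 = 24) → 'Y'
  0x3D = 61  (special character) → '='
= '`UY='


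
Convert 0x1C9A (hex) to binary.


Each hex digit → 4 binary bits:
  1 = 0001
  C = 1100
  9 = 1001
  A = 1010
Concatenate: 0001 1100 1001 1010
= 0001110010011010


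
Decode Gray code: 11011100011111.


Gray code: 11011100011111
MSB stays the same: 1
Each subsequent bit = prev_binary XOR current_gray:
  B[1] = 1 XOR 1 = 0
  B[2] = 0 XOR 0 = 0
  B[3] = 0 XOR 1 = 1
  B[4] = 1 XOR 1 = 0
  B[5] = 0 XOR 1 = 1
  B[6] = 1 XOR 0 = 1
  B[7] = 1 XOR 0 = 1
  B[8] = 1 XOR 0 = 1
  B[9] = 1 XOR 1 = 0
  B[10] = 0 XOR 1 = 1
  B[11] = 1 XOR 1 = 0
  B[12] = 0 XOR 1 = 1
  B[13] = 1 XOR 1 = 0
= 10010111101010 (9706 decimal)


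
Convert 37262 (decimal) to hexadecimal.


Divide by 16 repeatedly:
37262 ÷ 16 = 2328 remainder 14 (E)
2328 ÷ 16 = 145 remainder 8 (8)
145 ÷ 16 = 9 remainder 1 (1)
9 ÷ 16 = 0 remainder 9 (9)
Reading remainders bottom-up:
= 0x918E


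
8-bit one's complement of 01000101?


Original: 01000101
Invert all bits:
  bit 0: 0 → 1
  bit 1: 1 → 0
  bit 2: 0 → 1
  bit 3: 0 → 1
  bit 4: 0 → 1
  bit 5: 1 → 0
  bit 6: 0 → 1
  bit 7: 1 → 0
= 10111010


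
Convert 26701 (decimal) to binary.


Divide by 2 repeatedly:
26701 ÷ 2 = 13350 remainder 1
13350 ÷ 2 = 6675 remainder 0
6675 ÷ 2 = 3337 remainder 1
3337 ÷ 2 = 1668 remainder 1
1668 ÷ 2 = 834 remainder 0
834 ÷ 2 = 417 remainder 0
417 ÷ 2 = 208 remainder 1
208 ÷ 2 = 104 remainder 0
104 ÷ 2 = 52 remainder 0
52 ÷ 2 = 26 remainder 0
26 ÷ 2 = 13 remainder 0
13 ÷ 2 = 6 remainder 1
6 ÷ 2 = 3 remainder 0
3 ÷ 2 = 1 remainder 1
1 ÷ 2 = 0 remainder 1
Reading remainders bottom-up:
= 110100001001101


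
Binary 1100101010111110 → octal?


Group into 3-bit groups: 001100101010111110
  001 = 1
  100 = 4
  101 = 5
  010 = 2
  111 = 7
  110 = 6
= 0o145276


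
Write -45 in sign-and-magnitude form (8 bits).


Sign bit: 1 (negative)
Magnitude: 45 = 0101101
= 10101101


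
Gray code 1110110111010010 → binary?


Gray code: 1110110111010010
MSB stays the same: 1
Each subsequent bit = prev_binary XOR current_gray:
  B[1] = 1 XOR 1 = 0
  B[2] = 0 XOR 1 = 1
  B[3] = 1 XOR 0 = 1
  B[4] = 1 XOR 1 = 0
  B[5] = 0 XOR 1 = 1
  B[6] = 1 XOR 0 = 1
  B[7] = 1 XOR 1 = 0
  B[8] = 0 XOR 1 = 1
  B[9] = 1 XOR 1 = 0
  B[10] = 0 XOR 0 = 0
  B[11] = 0 XOR 1 = 1
  B[12] = 1 XOR 0 = 1
  B[13] = 1 XOR 0 = 1
  B[14] = 1 XOR 1 = 0
  B[15] = 0 XOR 0 = 0
= 1011011010011100 (46748 decimal)


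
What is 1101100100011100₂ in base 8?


Group into 3-bit groups: 001101100100011100
  001 = 1
  101 = 5
  100 = 4
  100 = 4
  011 = 3
  100 = 4
= 0o154434


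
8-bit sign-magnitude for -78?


Sign bit: 1 (negative)
Magnitude: 78 = 1001110
= 11001110


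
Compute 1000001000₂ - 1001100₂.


Align and subtract column by column (LSB to MSB, borrowing when needed):
  1000001000
- 0001001100
  ----------
  col 0: (0 - 0 borrow-in) - 0 → 0 - 0 = 0, borrow out 0
  col 1: (0 - 0 borrow-in) - 0 → 0 - 0 = 0, borrow out 0
  col 2: (0 - 0 borrow-in) - 1 → borrow from next column: (0+2) - 1 = 1, borrow out 1
  col 3: (1 - 1 borrow-in) - 1 → borrow from next column: (0+2) - 1 = 1, borrow out 1
  col 4: (0 - 1 borrow-in) - 0 → borrow from next column: (-1+2) - 0 = 1, borrow out 1
  col 5: (0 - 1 borrow-in) - 0 → borrow from next column: (-1+2) - 0 = 1, borrow out 1
  col 6: (0 - 1 borrow-in) - 1 → borrow from next column: (-1+2) - 1 = 0, borrow out 1
  col 7: (0 - 1 borrow-in) - 0 → borrow from next column: (-1+2) - 0 = 1, borrow out 1
  col 8: (0 - 1 borrow-in) - 0 → borrow from next column: (-1+2) - 0 = 1, borrow out 1
  col 9: (1 - 1 borrow-in) - 0 → 0 - 0 = 0, borrow out 0
Reading bits MSB→LSB: 0110111100
Strip leading zeros: 110111100
= 110111100


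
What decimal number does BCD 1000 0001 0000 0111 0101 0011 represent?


Each 4-bit group → digit:
  1000 → 8
  0001 → 1
  0000 → 0
  0111 → 7
  0101 → 5
  0011 → 3
= 810753


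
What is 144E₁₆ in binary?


Each hex digit → 4 binary bits:
  1 = 0001
  4 = 0100
  4 = 0100
  E = 1110
Concatenate: 0001 0100 0100 1110
= 0001010001001110


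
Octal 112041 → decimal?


Positional values:
Position 0: 1 × 8^0 = 1
Position 1: 4 × 8^1 = 32
Position 2: 0 × 8^2 = 0
Position 3: 2 × 8^3 = 1024
Position 4: 1 × 8^4 = 4096
Position 5: 1 × 8^5 = 32768
Sum = 1 + 32 + 0 + 1024 + 4096 + 32768
= 37921


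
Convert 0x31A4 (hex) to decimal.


Positional values:
Position 0: 4 × 16^0 = 4 × 1 = 4
Position 1: A × 16^1 = 10 × 16 = 160
Position 2: 1 × 16^2 = 1 × 256 = 256
Position 3: 3 × 16^3 = 3 × 4096 = 12288
Sum = 4 + 160 + 256 + 12288
= 12708


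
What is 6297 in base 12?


Divide by 12 repeatedly:
6297 ÷ 12 = 524 remainder 9
524 ÷ 12 = 43 remainder 8
43 ÷ 12 = 3 remainder 7
3 ÷ 12 = 0 remainder 3
Reading remainders bottom-up:
= 3789


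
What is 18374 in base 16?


Divide by 16 repeatedly:
18374 ÷ 16 = 1148 remainder 6 (6)
1148 ÷ 16 = 71 remainder 12 (C)
71 ÷ 16 = 4 remainder 7 (7)
4 ÷ 16 = 0 remainder 4 (4)
Reading remainders bottom-up:
= 0x47C6


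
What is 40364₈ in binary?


Each octal digit → 3 binary bits:
  4 = 100
  0 = 000
  3 = 011
  6 = 110
  4 = 100
Concatenate: 100 000 011 110 100
= 100000011110100


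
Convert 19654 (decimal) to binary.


Divide by 2 repeatedly:
19654 ÷ 2 = 9827 remainder 0
9827 ÷ 2 = 4913 remainder 1
4913 ÷ 2 = 2456 remainder 1
2456 ÷ 2 = 1228 remainder 0
1228 ÷ 2 = 614 remainder 0
614 ÷ 2 = 307 remainder 0
307 ÷ 2 = 153 remainder 1
153 ÷ 2 = 76 remainder 1
76 ÷ 2 = 38 remainder 0
38 ÷ 2 = 19 remainder 0
19 ÷ 2 = 9 remainder 1
9 ÷ 2 = 4 remainder 1
4 ÷ 2 = 2 remainder 0
2 ÷ 2 = 1 remainder 0
1 ÷ 2 = 0 remainder 1
Reading remainders bottom-up:
= 100110011000110


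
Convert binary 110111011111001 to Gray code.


Binary: 110111011111001
Gray code: G = B XOR (B >> 1)
B >> 1 = 011011101111100
110111011111001 XOR 011011101111100:
  1 XOR 0 = 1
  1 XOR 1 = 0
  0 XOR 1 = 1
  1 XOR 0 = 1
  1 XOR 1 = 0
  1 XOR 1 = 0
  0 XOR 1 = 1
  1 XOR 0 = 1
  1 XOR 1 = 0
  1 XOR 1 = 0
  1 XOR 1 = 0
  1 XOR 1 = 0
  0 XOR 1 = 1
  0 XOR 0 = 0
  1 XOR 0 = 1
= 101100110000101


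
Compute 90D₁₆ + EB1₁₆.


Align and add column by column (LSB to MSB, each column mod 16 with carry):
  090D
+ 0EB1
  ----
  col 0: D(13) + 1(1) + 0 (carry in) = 14 → E(14), carry out 0
  col 1: 0(0) + B(11) + 0 (carry in) = 11 → B(11), carry out 0
  col 2: 9(9) + E(14) + 0 (carry in) = 23 → 7(7), carry out 1
  col 3: 0(0) + 0(0) + 1 (carry in) = 1 → 1(1), carry out 0
Reading digits MSB→LSB: 17BE
Strip leading zeros: 17BE
= 0x17BE


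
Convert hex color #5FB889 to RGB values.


Hex: #5FB889
R = 5F₁₆ = 95
G = B8₁₆ = 184
B = 89₁₆ = 137
= RGB(95, 184, 137)


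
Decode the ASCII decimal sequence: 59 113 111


Codes (decimal): 59 113 111
Per-code ASCII lookup:
  59  (special character) → ';'
  113  (range 97-122: lowercase, 113 - 97 = 16) → 'q'
  111  (range 97-122: lowercase, 111 - 97 = 14) → 'o'
= ';qo'


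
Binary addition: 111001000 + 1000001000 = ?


Align and add column by column (LSB to MSB, carry propagating):
  00111001000
+ 01000001000
  -----------
  col 0: 0 + 0 + 0 (carry in) = 0 → bit 0, carry out 0
  col 1: 0 + 0 + 0 (carry in) = 0 → bit 0, carry out 0
  col 2: 0 + 0 + 0 (carry in) = 0 → bit 0, carry out 0
  col 3: 1 + 1 + 0 (carry in) = 2 → bit 0, carry out 1
  col 4: 0 + 0 + 1 (carry in) = 1 → bit 1, carry out 0
  col 5: 0 + 0 + 0 (carry in) = 0 → bit 0, carry out 0
  col 6: 1 + 0 + 0 (carry in) = 1 → bit 1, carry out 0
  col 7: 1 + 0 + 0 (carry in) = 1 → bit 1, carry out 0
  col 8: 1 + 0 + 0 (carry in) = 1 → bit 1, carry out 0
  col 9: 0 + 1 + 0 (carry in) = 1 → bit 1, carry out 0
  col 10: 0 + 0 + 0 (carry in) = 0 → bit 0, carry out 0
Reading bits MSB→LSB: 01111010000
Strip leading zeros: 1111010000
= 1111010000


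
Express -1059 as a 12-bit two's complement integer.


Original: 010000100011
Step 1 - Invert all bits: 101111011100
Step 2 - Add 1: 101111011100 + 1
= 101111011101 (represents -1059)


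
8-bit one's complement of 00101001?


Original: 00101001
Invert all bits:
  bit 0: 0 → 1
  bit 1: 0 → 1
  bit 2: 1 → 0
  bit 3: 0 → 1
  bit 4: 1 → 0
  bit 5: 0 → 1
  bit 6: 0 → 1
  bit 7: 1 → 0
= 11010110


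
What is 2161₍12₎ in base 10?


Positional values (base 12):
  1 × 12^0 = 1 × 1 = 1
  6 × 12^1 = 6 × 12 = 72
  1 × 12^2 = 1 × 144 = 144
  2 × 12^3 = 2 × 1728 = 3456
Sum = 1 + 72 + 144 + 3456
= 3673


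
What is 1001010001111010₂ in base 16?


Group into 4-bit nibbles: 1001010001111010
  1001 = 9
  0100 = 4
  0111 = 7
  1010 = A
= 0x947A


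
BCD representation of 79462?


Each digit → 4-bit binary:
  7 → 0111
  9 → 1001
  4 → 0100
  6 → 0110
  2 → 0010
= 0111 1001 0100 0110 0010


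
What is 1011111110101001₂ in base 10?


Positional values:
Bit 0: 1 × 2^0 = 1
Bit 3: 1 × 2^3 = 8
Bit 5: 1 × 2^5 = 32
Bit 7: 1 × 2^7 = 128
Bit 8: 1 × 2^8 = 256
Bit 9: 1 × 2^9 = 512
Bit 10: 1 × 2^10 = 1024
Bit 11: 1 × 2^11 = 2048
Bit 12: 1 × 2^12 = 4096
Bit 13: 1 × 2^13 = 8192
Bit 15: 1 × 2^15 = 32768
Sum = 1 + 8 + 32 + 128 + 256 + 512 + 1024 + 2048 + 4096 + 8192 + 32768
= 49065


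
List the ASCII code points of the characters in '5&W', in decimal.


String: '5&W'  (3 characters)
Per-character ASCII lookup:
  '5': digits start at 48: '5' = 48 + 5 = 53
  '&': special character: '&' = 38
  'W': uppercase starts at 65: 'W' = 65 + 22 = 87
= 53 38 87


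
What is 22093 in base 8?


Divide by 8 repeatedly:
22093 ÷ 8 = 2761 remainder 5
2761 ÷ 8 = 345 remainder 1
345 ÷ 8 = 43 remainder 1
43 ÷ 8 = 5 remainder 3
5 ÷ 8 = 0 remainder 5
Reading remainders bottom-up:
= 0o53115


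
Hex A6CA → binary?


Each hex digit → 4 binary bits:
  A = 1010
  6 = 0110
  C = 1100
  A = 1010
Concatenate: 1010 0110 1100 1010
= 1010011011001010


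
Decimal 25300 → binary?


Divide by 2 repeatedly:
25300 ÷ 2 = 12650 remainder 0
12650 ÷ 2 = 6325 remainder 0
6325 ÷ 2 = 3162 remainder 1
3162 ÷ 2 = 1581 remainder 0
1581 ÷ 2 = 790 remainder 1
790 ÷ 2 = 395 remainder 0
395 ÷ 2 = 197 remainder 1
197 ÷ 2 = 98 remainder 1
98 ÷ 2 = 49 remainder 0
49 ÷ 2 = 24 remainder 1
24 ÷ 2 = 12 remainder 0
12 ÷ 2 = 6 remainder 0
6 ÷ 2 = 3 remainder 0
3 ÷ 2 = 1 remainder 1
1 ÷ 2 = 0 remainder 1
Reading remainders bottom-up:
= 110001011010100


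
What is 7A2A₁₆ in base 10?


Positional values:
Position 0: A × 16^0 = 10 × 1 = 10
Position 1: 2 × 16^1 = 2 × 16 = 32
Position 2: A × 16^2 = 10 × 256 = 2560
Position 3: 7 × 16^3 = 7 × 4096 = 28672
Sum = 10 + 32 + 2560 + 28672
= 31274


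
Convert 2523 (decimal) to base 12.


Divide by 12 repeatedly:
2523 ÷ 12 = 210 remainder 3
210 ÷ 12 = 17 remainder 6
17 ÷ 12 = 1 remainder 5
1 ÷ 12 = 0 remainder 1
Reading remainders bottom-up:
= 1563


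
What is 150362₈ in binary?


Each octal digit → 3 binary bits:
  1 = 001
  5 = 101
  0 = 000
  3 = 011
  6 = 110
  2 = 010
Concatenate: 001 101 000 011 110 010
= 001101000011110010


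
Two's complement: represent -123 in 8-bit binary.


Original: 01111011
Step 1 - Invert all bits: 10000100
Step 2 - Add 1: 10000100 + 1
= 10000101 (represents -123)


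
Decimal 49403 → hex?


Divide by 16 repeatedly:
49403 ÷ 16 = 3087 remainder 11 (B)
3087 ÷ 16 = 192 remainder 15 (F)
192 ÷ 16 = 12 remainder 0 (0)
12 ÷ 16 = 0 remainder 12 (C)
Reading remainders bottom-up:
= 0xC0FB


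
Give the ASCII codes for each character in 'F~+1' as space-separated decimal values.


String: 'F~+1'  (4 characters)
Per-character ASCII lookup:
  'F': uppercase starts at 65: 'F' = 65 + 5 = 70
  '~': special character: '~' = 126
  '+': special character: '+' = 43
  '1': digits start at 48: '1' = 48 + 1 = 49
= 70 126 43 49


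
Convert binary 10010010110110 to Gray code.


Binary: 10010010110110
Gray code: G = B XOR (B >> 1)
B >> 1 = 01001001011011
10010010110110 XOR 01001001011011:
  1 XOR 0 = 1
  0 XOR 1 = 1
  0 XOR 0 = 0
  1 XOR 0 = 1
  0 XOR 1 = 1
  0 XOR 0 = 0
  1 XOR 0 = 1
  0 XOR 1 = 1
  1 XOR 0 = 1
  1 XOR 1 = 0
  0 XOR 1 = 1
  1 XOR 0 = 1
  1 XOR 1 = 0
  0 XOR 1 = 1
= 11011011101101


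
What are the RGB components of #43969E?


Hex: #43969E
R = 43₁₆ = 67
G = 96₁₆ = 150
B = 9E₁₆ = 158
= RGB(67, 150, 158)


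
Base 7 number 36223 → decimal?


Positional values (base 7):
  3 × 7^0 = 3 × 1 = 3
  2 × 7^1 = 2 × 7 = 14
  2 × 7^2 = 2 × 49 = 98
  6 × 7^3 = 6 × 343 = 2058
  3 × 7^4 = 3 × 2401 = 7203
Sum = 3 + 14 + 98 + 2058 + 7203
= 9376


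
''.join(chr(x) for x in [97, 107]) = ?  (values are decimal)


Codes (decimal): 97 107
Per-code ASCII lookup:
  97  (range 97-122: lowercase, 97 - 97 = 0) → 'a'
  107  (range 97-122: lowercase, 107 - 97 = 10) → 'k'
= 'ak'


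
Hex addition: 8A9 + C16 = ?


Align and add column by column (LSB to MSB, each column mod 16 with carry):
  08A9
+ 0C16
  ----
  col 0: 9(9) + 6(6) + 0 (carry in) = 15 → F(15), carry out 0
  col 1: A(10) + 1(1) + 0 (carry in) = 11 → B(11), carry out 0
  col 2: 8(8) + C(12) + 0 (carry in) = 20 → 4(4), carry out 1
  col 3: 0(0) + 0(0) + 1 (carry in) = 1 → 1(1), carry out 0
Reading digits MSB→LSB: 14BF
Strip leading zeros: 14BF
= 0x14BF


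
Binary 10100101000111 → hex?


Group into 4-bit nibbles: 0010100101000111
  0010 = 2
  1001 = 9
  0100 = 4
  0111 = 7
= 0x2947


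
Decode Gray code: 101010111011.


Gray code: 101010111011
MSB stays the same: 1
Each subsequent bit = prev_binary XOR current_gray:
  B[1] = 1 XOR 0 = 1
  B[2] = 1 XOR 1 = 0
  B[3] = 0 XOR 0 = 0
  B[4] = 0 XOR 1 = 1
  B[5] = 1 XOR 0 = 1
  B[6] = 1 XOR 1 = 0
  B[7] = 0 XOR 1 = 1
  B[8] = 1 XOR 1 = 0
  B[9] = 0 XOR 0 = 0
  B[10] = 0 XOR 1 = 1
  B[11] = 1 XOR 1 = 0
= 110011010010 (3282 decimal)


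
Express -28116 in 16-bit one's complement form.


Original: 0110110111010100
Invert all bits:
  bit 0: 0 → 1
  bit 1: 1 → 0
  bit 2: 1 → 0
  bit 3: 0 → 1
  bit 4: 1 → 0
  bit 5: 1 → 0
  bit 6: 0 → 1
  bit 7: 1 → 0
  bit 8: 1 → 0
  bit 9: 1 → 0
  bit 10: 0 → 1
  bit 11: 1 → 0
  bit 12: 0 → 1
  bit 13: 1 → 0
  bit 14: 0 → 1
  bit 15: 0 → 1
= 1001001000101011


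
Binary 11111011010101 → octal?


Group into 3-bit groups: 011111011010101
  011 = 3
  111 = 7
  011 = 3
  010 = 2
  101 = 5
= 0o37325


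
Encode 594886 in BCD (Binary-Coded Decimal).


Each digit → 4-bit binary:
  5 → 0101
  9 → 1001
  4 → 0100
  8 → 1000
  8 → 1000
  6 → 0110
= 0101 1001 0100 1000 1000 0110


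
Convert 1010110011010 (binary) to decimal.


Positional values:
Bit 1: 1 × 2^1 = 2
Bit 3: 1 × 2^3 = 8
Bit 4: 1 × 2^4 = 16
Bit 7: 1 × 2^7 = 128
Bit 8: 1 × 2^8 = 256
Bit 10: 1 × 2^10 = 1024
Bit 12: 1 × 2^12 = 4096
Sum = 2 + 8 + 16 + 128 + 256 + 1024 + 4096
= 5530


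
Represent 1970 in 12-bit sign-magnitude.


Sign bit: 0 (positive)
Magnitude: 1970 = 11110110010
= 011110110010


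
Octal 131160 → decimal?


Positional values:
Position 0: 0 × 8^0 = 0
Position 1: 6 × 8^1 = 48
Position 2: 1 × 8^2 = 64
Position 3: 1 × 8^3 = 512
Position 4: 3 × 8^4 = 12288
Position 5: 1 × 8^5 = 32768
Sum = 0 + 48 + 64 + 512 + 12288 + 32768
= 45680


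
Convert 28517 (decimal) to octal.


Divide by 8 repeatedly:
28517 ÷ 8 = 3564 remainder 5
3564 ÷ 8 = 445 remainder 4
445 ÷ 8 = 55 remainder 5
55 ÷ 8 = 6 remainder 7
6 ÷ 8 = 0 remainder 6
Reading remainders bottom-up:
= 0o67545


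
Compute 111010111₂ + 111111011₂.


Align and add column by column (LSB to MSB, carry propagating):
  0111010111
+ 0111111011
  ----------
  col 0: 1 + 1 + 0 (carry in) = 2 → bit 0, carry out 1
  col 1: 1 + 1 + 1 (carry in) = 3 → bit 1, carry out 1
  col 2: 1 + 0 + 1 (carry in) = 2 → bit 0, carry out 1
  col 3: 0 + 1 + 1 (carry in) = 2 → bit 0, carry out 1
  col 4: 1 + 1 + 1 (carry in) = 3 → bit 1, carry out 1
  col 5: 0 + 1 + 1 (carry in) = 2 → bit 0, carry out 1
  col 6: 1 + 1 + 1 (carry in) = 3 → bit 1, carry out 1
  col 7: 1 + 1 + 1 (carry in) = 3 → bit 1, carry out 1
  col 8: 1 + 1 + 1 (carry in) = 3 → bit 1, carry out 1
  col 9: 0 + 0 + 1 (carry in) = 1 → bit 1, carry out 0
Reading bits MSB→LSB: 1111010010
Strip leading zeros: 1111010010
= 1111010010


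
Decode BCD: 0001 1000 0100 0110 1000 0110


Each 4-bit group → digit:
  0001 → 1
  1000 → 8
  0100 → 4
  0110 → 6
  1000 → 8
  0110 → 6
= 184686


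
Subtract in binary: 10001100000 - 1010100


Align and subtract column by column (LSB to MSB, borrowing when needed):
  10001100000
- 00001010100
  -----------
  col 0: (0 - 0 borrow-in) - 0 → 0 - 0 = 0, borrow out 0
  col 1: (0 - 0 borrow-in) - 0 → 0 - 0 = 0, borrow out 0
  col 2: (0 - 0 borrow-in) - 1 → borrow from next column: (0+2) - 1 = 1, borrow out 1
  col 3: (0 - 1 borrow-in) - 0 → borrow from next column: (-1+2) - 0 = 1, borrow out 1
  col 4: (0 - 1 borrow-in) - 1 → borrow from next column: (-1+2) - 1 = 0, borrow out 1
  col 5: (1 - 1 borrow-in) - 0 → 0 - 0 = 0, borrow out 0
  col 6: (1 - 0 borrow-in) - 1 → 1 - 1 = 0, borrow out 0
  col 7: (0 - 0 borrow-in) - 0 → 0 - 0 = 0, borrow out 0
  col 8: (0 - 0 borrow-in) - 0 → 0 - 0 = 0, borrow out 0
  col 9: (0 - 0 borrow-in) - 0 → 0 - 0 = 0, borrow out 0
  col 10: (1 - 0 borrow-in) - 0 → 1 - 0 = 1, borrow out 0
Reading bits MSB→LSB: 10000001100
Strip leading zeros: 10000001100
= 10000001100


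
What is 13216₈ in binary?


Each octal digit → 3 binary bits:
  1 = 001
  3 = 011
  2 = 010
  1 = 001
  6 = 110
Concatenate: 001 011 010 001 110
= 001011010001110


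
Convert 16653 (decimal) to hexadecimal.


Divide by 16 repeatedly:
16653 ÷ 16 = 1040 remainder 13 (D)
1040 ÷ 16 = 65 remainder 0 (0)
65 ÷ 16 = 4 remainder 1 (1)
4 ÷ 16 = 0 remainder 4 (4)
Reading remainders bottom-up:
= 0x410D


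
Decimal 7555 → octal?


Divide by 8 repeatedly:
7555 ÷ 8 = 944 remainder 3
944 ÷ 8 = 118 remainder 0
118 ÷ 8 = 14 remainder 6
14 ÷ 8 = 1 remainder 6
1 ÷ 8 = 0 remainder 1
Reading remainders bottom-up:
= 0o16603


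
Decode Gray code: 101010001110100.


Gray code: 101010001110100
MSB stays the same: 1
Each subsequent bit = prev_binary XOR current_gray:
  B[1] = 1 XOR 0 = 1
  B[2] = 1 XOR 1 = 0
  B[3] = 0 XOR 0 = 0
  B[4] = 0 XOR 1 = 1
  B[5] = 1 XOR 0 = 1
  B[6] = 1 XOR 0 = 1
  B[7] = 1 XOR 0 = 1
  B[8] = 1 XOR 1 = 0
  B[9] = 0 XOR 1 = 1
  B[10] = 1 XOR 1 = 0
  B[11] = 0 XOR 0 = 0
  B[12] = 0 XOR 1 = 1
  B[13] = 1 XOR 0 = 1
  B[14] = 1 XOR 0 = 1
= 110011110100111 (26535 decimal)


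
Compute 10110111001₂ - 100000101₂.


Align and subtract column by column (LSB to MSB, borrowing when needed):
  10110111001
- 00100000101
  -----------
  col 0: (1 - 0 borrow-in) - 1 → 1 - 1 = 0, borrow out 0
  col 1: (0 - 0 borrow-in) - 0 → 0 - 0 = 0, borrow out 0
  col 2: (0 - 0 borrow-in) - 1 → borrow from next column: (0+2) - 1 = 1, borrow out 1
  col 3: (1 - 1 borrow-in) - 0 → 0 - 0 = 0, borrow out 0
  col 4: (1 - 0 borrow-in) - 0 → 1 - 0 = 1, borrow out 0
  col 5: (1 - 0 borrow-in) - 0 → 1 - 0 = 1, borrow out 0
  col 6: (0 - 0 borrow-in) - 0 → 0 - 0 = 0, borrow out 0
  col 7: (1 - 0 borrow-in) - 0 → 1 - 0 = 1, borrow out 0
  col 8: (1 - 0 borrow-in) - 1 → 1 - 1 = 0, borrow out 0
  col 9: (0 - 0 borrow-in) - 0 → 0 - 0 = 0, borrow out 0
  col 10: (1 - 0 borrow-in) - 0 → 1 - 0 = 1, borrow out 0
Reading bits MSB→LSB: 10010110100
Strip leading zeros: 10010110100
= 10010110100


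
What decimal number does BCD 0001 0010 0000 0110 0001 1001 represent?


Each 4-bit group → digit:
  0001 → 1
  0010 → 2
  0000 → 0
  0110 → 6
  0001 → 1
  1001 → 9
= 120619


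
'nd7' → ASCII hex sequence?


String: 'nd7'  (3 characters)
Per-character ASCII lookup:
  'n': lowercase starts at 97: 'n' = 97 + 13 = 110 → 0x6E
  'd': lowercase starts at 97: 'd' = 97 + 3 = 100 → 0x64
  '7': digits start at 48: '7' = 48 + 7 = 55 → 0x37
= 0x6E 0x64 0x37


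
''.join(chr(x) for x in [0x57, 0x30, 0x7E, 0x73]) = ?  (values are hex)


Codes (hex): 0x57 0x30 0x7E 0x73
Per-code ASCII lookup:
  0x57 = 87  (range 65-90: uppercase, 87 - 65 = 22) → 'W'
  0x30 = 48  (range 48-57: digits, 48 - 48 = 0) → '0'
  0x7E = 126  (special character) → '~'
  0x73 = 115  (range 97-122: lowercase, 115 - 97 = 18) → 's'
= 'W0~s'


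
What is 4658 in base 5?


Divide by 5 repeatedly:
4658 ÷ 5 = 931 remainder 3
931 ÷ 5 = 186 remainder 1
186 ÷ 5 = 37 remainder 1
37 ÷ 5 = 7 remainder 2
7 ÷ 5 = 1 remainder 2
1 ÷ 5 = 0 remainder 1
Reading remainders bottom-up:
= 122113


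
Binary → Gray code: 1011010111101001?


Binary: 1011010111101001
Gray code: G = B XOR (B >> 1)
B >> 1 = 0101101011110100
1011010111101001 XOR 0101101011110100:
  1 XOR 0 = 1
  0 XOR 1 = 1
  1 XOR 0 = 1
  1 XOR 1 = 0
  0 XOR 1 = 1
  1 XOR 0 = 1
  0 XOR 1 = 1
  1 XOR 0 = 1
  1 XOR 1 = 0
  1 XOR 1 = 0
  1 XOR 1 = 0
  0 XOR 1 = 1
  1 XOR 0 = 1
  0 XOR 1 = 1
  0 XOR 0 = 0
  1 XOR 0 = 1
= 1110111100011101


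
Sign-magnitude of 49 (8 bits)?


Sign bit: 0 (positive)
Magnitude: 49 = 0110001
= 00110001


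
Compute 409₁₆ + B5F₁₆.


Align and add column by column (LSB to MSB, each column mod 16 with carry):
  0409
+ 0B5F
  ----
  col 0: 9(9) + F(15) + 0 (carry in) = 24 → 8(8), carry out 1
  col 1: 0(0) + 5(5) + 1 (carry in) = 6 → 6(6), carry out 0
  col 2: 4(4) + B(11) + 0 (carry in) = 15 → F(15), carry out 0
  col 3: 0(0) + 0(0) + 0 (carry in) = 0 → 0(0), carry out 0
Reading digits MSB→LSB: 0F68
Strip leading zeros: F68
= 0xF68


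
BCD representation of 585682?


Each digit → 4-bit binary:
  5 → 0101
  8 → 1000
  5 → 0101
  6 → 0110
  8 → 1000
  2 → 0010
= 0101 1000 0101 0110 1000 0010


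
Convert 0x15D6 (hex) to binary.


Each hex digit → 4 binary bits:
  1 = 0001
  5 = 0101
  D = 1101
  6 = 0110
Concatenate: 0001 0101 1101 0110
= 0001010111010110


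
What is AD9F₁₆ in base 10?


Positional values:
Position 0: F × 16^0 = 15 × 1 = 15
Position 1: 9 × 16^1 = 9 × 16 = 144
Position 2: D × 16^2 = 13 × 256 = 3328
Position 3: A × 16^3 = 10 × 4096 = 40960
Sum = 15 + 144 + 3328 + 40960
= 44447
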